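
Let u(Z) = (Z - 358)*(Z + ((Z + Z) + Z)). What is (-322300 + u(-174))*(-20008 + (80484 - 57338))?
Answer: 150536136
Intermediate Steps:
u(Z) = 4*Z*(-358 + Z) (u(Z) = (-358 + Z)*(Z + (2*Z + Z)) = (-358 + Z)*(Z + 3*Z) = (-358 + Z)*(4*Z) = 4*Z*(-358 + Z))
(-322300 + u(-174))*(-20008 + (80484 - 57338)) = (-322300 + 4*(-174)*(-358 - 174))*(-20008 + (80484 - 57338)) = (-322300 + 4*(-174)*(-532))*(-20008 + 23146) = (-322300 + 370272)*3138 = 47972*3138 = 150536136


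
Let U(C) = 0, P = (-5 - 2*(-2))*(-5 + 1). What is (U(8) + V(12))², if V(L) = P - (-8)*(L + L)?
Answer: 38416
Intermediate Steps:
P = 4 (P = (-5 + 4)*(-4) = -1*(-4) = 4)
V(L) = 4 + 16*L (V(L) = 4 - (-8)*(L + L) = 4 - (-8)*2*L = 4 - (-16)*L = 4 + 16*L)
(U(8) + V(12))² = (0 + (4 + 16*12))² = (0 + (4 + 192))² = (0 + 196)² = 196² = 38416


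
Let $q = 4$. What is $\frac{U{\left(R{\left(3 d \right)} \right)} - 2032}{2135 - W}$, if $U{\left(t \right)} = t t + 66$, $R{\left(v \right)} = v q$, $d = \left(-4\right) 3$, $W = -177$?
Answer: $\frac{9385}{1156} \approx 8.1185$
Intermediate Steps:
$d = -12$
$R{\left(v \right)} = 4 v$ ($R{\left(v \right)} = v 4 = 4 v$)
$U{\left(t \right)} = 66 + t^{2}$ ($U{\left(t \right)} = t^{2} + 66 = 66 + t^{2}$)
$\frac{U{\left(R{\left(3 d \right)} \right)} - 2032}{2135 - W} = \frac{\left(66 + \left(4 \cdot 3 \left(-12\right)\right)^{2}\right) - 2032}{2135 - -177} = \frac{\left(66 + \left(4 \left(-36\right)\right)^{2}\right) - 2032}{2135 + 177} = \frac{\left(66 + \left(-144\right)^{2}\right) - 2032}{2312} = \left(\left(66 + 20736\right) - 2032\right) \frac{1}{2312} = \left(20802 - 2032\right) \frac{1}{2312} = 18770 \cdot \frac{1}{2312} = \frac{9385}{1156}$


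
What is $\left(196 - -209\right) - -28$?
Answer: $433$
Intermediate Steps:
$\left(196 - -209\right) - -28 = \left(196 + 209\right) + 28 = 405 + 28 = 433$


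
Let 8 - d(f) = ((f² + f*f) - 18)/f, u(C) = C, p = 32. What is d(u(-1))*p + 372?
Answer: 116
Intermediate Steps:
d(f) = 8 - (-18 + 2*f²)/f (d(f) = 8 - ((f² + f*f) - 18)/f = 8 - ((f² + f²) - 18)/f = 8 - (2*f² - 18)/f = 8 - (-18 + 2*f²)/f)
d(u(-1))*p + 372 = (8 - 2*(-1) + 18/(-1))*32 + 372 = (8 + 2 + 18*(-1))*32 + 372 = (8 + 2 - 18)*32 + 372 = -8*32 + 372 = -256 + 372 = 116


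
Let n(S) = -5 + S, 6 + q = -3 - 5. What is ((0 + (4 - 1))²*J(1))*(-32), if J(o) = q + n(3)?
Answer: 4608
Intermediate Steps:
q = -14 (q = -6 + (-3 - 5) = -6 - 8 = -14)
J(o) = -16 (J(o) = -14 + (-5 + 3) = -14 - 2 = -16)
((0 + (4 - 1))²*J(1))*(-32) = ((0 + (4 - 1))²*(-16))*(-32) = ((0 + 3)²*(-16))*(-32) = (3²*(-16))*(-32) = (9*(-16))*(-32) = -144*(-32) = 4608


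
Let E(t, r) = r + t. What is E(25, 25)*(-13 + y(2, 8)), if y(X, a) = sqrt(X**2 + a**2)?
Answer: -650 + 100*sqrt(17) ≈ -237.69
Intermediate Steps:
E(25, 25)*(-13 + y(2, 8)) = (25 + 25)*(-13 + sqrt(2**2 + 8**2)) = 50*(-13 + sqrt(4 + 64)) = 50*(-13 + sqrt(68)) = 50*(-13 + 2*sqrt(17)) = -650 + 100*sqrt(17)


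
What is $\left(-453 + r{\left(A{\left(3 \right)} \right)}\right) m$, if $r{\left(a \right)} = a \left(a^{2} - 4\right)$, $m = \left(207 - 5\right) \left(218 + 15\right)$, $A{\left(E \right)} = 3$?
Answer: $-20614908$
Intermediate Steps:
$m = 47066$ ($m = 202 \cdot 233 = 47066$)
$r{\left(a \right)} = a \left(-4 + a^{2}\right)$
$\left(-453 + r{\left(A{\left(3 \right)} \right)}\right) m = \left(-453 + 3 \left(-4 + 3^{2}\right)\right) 47066 = \left(-453 + 3 \left(-4 + 9\right)\right) 47066 = \left(-453 + 3 \cdot 5\right) 47066 = \left(-453 + 15\right) 47066 = \left(-438\right) 47066 = -20614908$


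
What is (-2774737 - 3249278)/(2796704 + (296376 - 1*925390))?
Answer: -1204803/433538 ≈ -2.7790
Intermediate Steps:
(-2774737 - 3249278)/(2796704 + (296376 - 1*925390)) = -6024015/(2796704 + (296376 - 925390)) = -6024015/(2796704 - 629014) = -6024015/2167690 = -6024015*1/2167690 = -1204803/433538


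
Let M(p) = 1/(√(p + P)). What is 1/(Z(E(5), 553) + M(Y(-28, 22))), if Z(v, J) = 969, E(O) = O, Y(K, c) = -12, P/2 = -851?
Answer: 1660866/1609379155 + I*√1714/1609379155 ≈ 0.001032 + 2.5725e-8*I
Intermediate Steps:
P = -1702 (P = 2*(-851) = -1702)
M(p) = (-1702 + p)^(-½) (M(p) = 1/(√(p - 1702)) = 1/(√(-1702 + p)) = (-1702 + p)^(-½))
1/(Z(E(5), 553) + M(Y(-28, 22))) = 1/(969 + (-1702 - 12)^(-½)) = 1/(969 + (-1714)^(-½)) = 1/(969 - I*√1714/1714)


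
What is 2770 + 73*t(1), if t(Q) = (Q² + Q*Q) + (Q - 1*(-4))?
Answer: 3281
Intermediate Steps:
t(Q) = 4 + Q + 2*Q² (t(Q) = (Q² + Q²) + (Q + 4) = 2*Q² + (4 + Q) = 4 + Q + 2*Q²)
2770 + 73*t(1) = 2770 + 73*(4 + 1 + 2*1²) = 2770 + 73*(4 + 1 + 2*1) = 2770 + 73*(4 + 1 + 2) = 2770 + 73*7 = 2770 + 511 = 3281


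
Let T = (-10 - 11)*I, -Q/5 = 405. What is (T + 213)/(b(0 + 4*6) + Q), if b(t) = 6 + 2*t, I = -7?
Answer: -40/219 ≈ -0.18265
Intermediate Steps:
Q = -2025 (Q = -5*405 = -2025)
T = 147 (T = (-10 - 11)*(-7) = -21*(-7) = 147)
(T + 213)/(b(0 + 4*6) + Q) = (147 + 213)/((6 + 2*(0 + 4*6)) - 2025) = 360/((6 + 2*(0 + 24)) - 2025) = 360/((6 + 2*24) - 2025) = 360/((6 + 48) - 2025) = 360/(54 - 2025) = 360/(-1971) = 360*(-1/1971) = -40/219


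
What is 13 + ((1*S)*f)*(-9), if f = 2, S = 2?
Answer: -23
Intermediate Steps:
13 + ((1*S)*f)*(-9) = 13 + ((1*2)*2)*(-9) = 13 + (2*2)*(-9) = 13 + 4*(-9) = 13 - 36 = -23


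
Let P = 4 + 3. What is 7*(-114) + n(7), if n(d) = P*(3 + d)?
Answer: -728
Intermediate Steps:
P = 7
n(d) = 21 + 7*d (n(d) = 7*(3 + d) = 21 + 7*d)
7*(-114) + n(7) = 7*(-114) + (21 + 7*7) = -798 + (21 + 49) = -798 + 70 = -728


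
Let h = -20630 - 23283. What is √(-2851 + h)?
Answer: 6*I*√1299 ≈ 216.25*I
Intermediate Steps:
h = -43913
√(-2851 + h) = √(-2851 - 43913) = √(-46764) = 6*I*√1299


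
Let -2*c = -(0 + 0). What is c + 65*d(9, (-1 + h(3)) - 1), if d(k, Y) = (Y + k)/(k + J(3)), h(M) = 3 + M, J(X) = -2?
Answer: 845/7 ≈ 120.71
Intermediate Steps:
d(k, Y) = (Y + k)/(-2 + k) (d(k, Y) = (Y + k)/(k - 2) = (Y + k)/(-2 + k))
c = 0 (c = -(-1)*(0 + 0)/2 = -(-1)*0/2 = -½*0 = 0)
c + 65*d(9, (-1 + h(3)) - 1) = 0 + 65*((((-1 + (3 + 3)) - 1) + 9)/(-2 + 9)) = 0 + 65*((((-1 + 6) - 1) + 9)/7) = 0 + 65*(((5 - 1) + 9)/7) = 0 + 65*((4 + 9)/7) = 0 + 65*((⅐)*13) = 0 + 65*(13/7) = 0 + 845/7 = 845/7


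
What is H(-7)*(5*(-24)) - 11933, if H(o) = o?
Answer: -11093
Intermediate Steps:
H(-7)*(5*(-24)) - 11933 = -35*(-24) - 11933 = -7*(-120) - 11933 = 840 - 11933 = -11093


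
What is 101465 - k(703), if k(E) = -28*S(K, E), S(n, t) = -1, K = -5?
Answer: 101437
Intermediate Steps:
k(E) = 28 (k(E) = -28*(-1) = 28)
101465 - k(703) = 101465 - 1*28 = 101465 - 28 = 101437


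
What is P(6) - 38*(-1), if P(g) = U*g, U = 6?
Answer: 74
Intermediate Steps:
P(g) = 6*g
P(6) - 38*(-1) = 6*6 - 38*(-1) = 36 + 38 = 74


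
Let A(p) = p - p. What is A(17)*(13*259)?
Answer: 0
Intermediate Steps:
A(p) = 0
A(17)*(13*259) = 0*(13*259) = 0*3367 = 0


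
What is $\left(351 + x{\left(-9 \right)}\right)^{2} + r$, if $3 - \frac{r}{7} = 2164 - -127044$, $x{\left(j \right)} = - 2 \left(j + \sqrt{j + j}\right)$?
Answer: $-768346 - 4428 i \sqrt{2} \approx -7.6835 \cdot 10^{5} - 6262.1 i$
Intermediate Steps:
$x{\left(j \right)} = - 2 j - 2 \sqrt{2} \sqrt{j}$ ($x{\left(j \right)} = - 2 \left(j + \sqrt{2 j}\right) = - 2 \left(j + \sqrt{2} \sqrt{j}\right) = - 2 j - 2 \sqrt{2} \sqrt{j}$)
$r = -904435$ ($r = 21 - 7 \left(2164 - -127044\right) = 21 - 7 \left(2164 + 127044\right) = 21 - 904456 = -904435$)
$\left(351 + x{\left(-9 \right)}\right)^{2} + r = \left(351 - \left(-18 + 2 \sqrt{2} \sqrt{-9}\right)\right)^{2} - 904435 = \left(351 + \left(18 - 2 \sqrt{2} \cdot 3 i\right)\right)^{2} - 904435 = \left(351 + \left(18 - 6 i \sqrt{2}\right)\right)^{2} - 904435 = \left(369 - 6 i \sqrt{2}\right)^{2} - 904435 = -904435 + \left(369 - 6 i \sqrt{2}\right)^{2}$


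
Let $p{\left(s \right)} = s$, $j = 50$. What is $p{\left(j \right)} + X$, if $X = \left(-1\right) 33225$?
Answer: $-33175$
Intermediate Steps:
$X = -33225$
$p{\left(j \right)} + X = 50 - 33225 = -33175$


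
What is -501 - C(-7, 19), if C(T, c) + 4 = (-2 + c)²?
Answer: -786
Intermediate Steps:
C(T, c) = -4 + (-2 + c)²
-501 - C(-7, 19) = -501 - 19*(-4 + 19) = -501 - 19*15 = -501 - 1*285 = -501 - 285 = -786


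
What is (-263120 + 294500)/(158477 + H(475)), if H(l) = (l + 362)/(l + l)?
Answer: 29811000/150553987 ≈ 0.19801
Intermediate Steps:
H(l) = (362 + l)/(2*l) (H(l) = (362 + l)/((2*l)) = (362 + l)*(1/(2*l)) = (362 + l)/(2*l))
(-263120 + 294500)/(158477 + H(475)) = (-263120 + 294500)/(158477 + (½)*(362 + 475)/475) = 31380/(158477 + (½)*(1/475)*837) = 31380/(158477 + 837/950) = 31380/(150553987/950) = 31380*(950/150553987) = 29811000/150553987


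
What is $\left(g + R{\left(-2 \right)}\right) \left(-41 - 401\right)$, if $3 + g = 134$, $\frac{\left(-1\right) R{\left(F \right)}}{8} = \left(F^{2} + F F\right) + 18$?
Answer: $34034$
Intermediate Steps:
$R{\left(F \right)} = -144 - 16 F^{2}$ ($R{\left(F \right)} = - 8 \left(\left(F^{2} + F F\right) + 18\right) = - 8 \left(\left(F^{2} + F^{2}\right) + 18\right) = - 8 \left(2 F^{2} + 18\right) = - 8 \left(18 + 2 F^{2}\right) = -144 - 16 F^{2}$)
$g = 131$ ($g = -3 + 134 = 131$)
$\left(g + R{\left(-2 \right)}\right) \left(-41 - 401\right) = \left(131 - \left(144 + 16 \left(-2\right)^{2}\right)\right) \left(-41 - 401\right) = \left(131 - 208\right) \left(-442\right) = \left(-77\right) \left(-442\right) = 34034$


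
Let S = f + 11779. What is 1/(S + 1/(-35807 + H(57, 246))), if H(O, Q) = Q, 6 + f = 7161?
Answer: 35561/673311973 ≈ 5.2815e-5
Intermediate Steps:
f = 7155 (f = -6 + 7161 = 7155)
S = 18934 (S = 7155 + 11779 = 18934)
1/(S + 1/(-35807 + H(57, 246))) = 1/(18934 + 1/(-35807 + 246)) = 1/(18934 + 1/(-35561)) = 1/(18934 - 1/35561) = 1/(673311973/35561) = 35561/673311973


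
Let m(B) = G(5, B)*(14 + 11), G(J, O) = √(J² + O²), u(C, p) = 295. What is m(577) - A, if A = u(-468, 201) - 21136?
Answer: 20841 + 25*√332954 ≈ 35267.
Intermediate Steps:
m(B) = 25*√(25 + B²) (m(B) = √(5² + B²)*(14 + 11) = √(25 + B²)*25 = 25*√(25 + B²))
A = -20841 (A = 295 - 21136 = -20841)
m(577) - A = 25*√(25 + 577²) - 1*(-20841) = 25*√(25 + 332929) + 20841 = 25*√332954 + 20841 = 20841 + 25*√332954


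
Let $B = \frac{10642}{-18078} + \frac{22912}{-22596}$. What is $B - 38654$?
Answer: $- \frac{657935249705}{17020437} \approx -38656.0$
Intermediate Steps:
$B = - \frac{27277907}{17020437}$ ($B = 10642 \left(- \frac{1}{18078}\right) + 22912 \left(- \frac{1}{22596}\right) = - \frac{5321}{9039} - \frac{5728}{5649} = - \frac{27277907}{17020437} \approx -1.6027$)
$B - 38654 = - \frac{27277907}{17020437} - 38654 = - \frac{657935249705}{17020437}$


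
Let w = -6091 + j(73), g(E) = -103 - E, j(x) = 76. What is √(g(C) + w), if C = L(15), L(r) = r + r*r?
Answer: 17*I*√22 ≈ 79.737*I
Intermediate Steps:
L(r) = r + r²
C = 240 (C = 15*(1 + 15) = 15*16 = 240)
w = -6015 (w = -6091 + 76 = -6015)
√(g(C) + w) = √((-103 - 1*240) - 6015) = √((-103 - 240) - 6015) = √(-343 - 6015) = √(-6358) = 17*I*√22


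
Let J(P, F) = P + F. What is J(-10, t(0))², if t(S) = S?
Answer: 100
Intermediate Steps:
J(P, F) = F + P
J(-10, t(0))² = (0 - 10)² = (-10)² = 100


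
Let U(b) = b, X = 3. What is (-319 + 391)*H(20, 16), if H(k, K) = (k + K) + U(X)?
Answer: 2808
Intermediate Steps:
H(k, K) = 3 + K + k (H(k, K) = (k + K) + 3 = (K + k) + 3 = 3 + K + k)
(-319 + 391)*H(20, 16) = (-319 + 391)*(3 + 16 + 20) = 72*39 = 2808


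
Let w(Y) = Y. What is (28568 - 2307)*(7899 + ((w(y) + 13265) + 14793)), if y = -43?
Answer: 943137554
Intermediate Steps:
(28568 - 2307)*(7899 + ((w(y) + 13265) + 14793)) = (28568 - 2307)*(7899 + ((-43 + 13265) + 14793)) = 26261*(7899 + (13222 + 14793)) = 26261*(7899 + 28015) = 26261*35914 = 943137554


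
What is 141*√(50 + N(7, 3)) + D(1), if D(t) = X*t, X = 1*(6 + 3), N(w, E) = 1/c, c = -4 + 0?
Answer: 9 + 141*√199/2 ≈ 1003.5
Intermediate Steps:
c = -4
N(w, E) = -¼ (N(w, E) = 1/(-4) = -¼)
X = 9 (X = 1*9 = 9)
D(t) = 9*t
141*√(50 + N(7, 3)) + D(1) = 141*√(50 - ¼) + 9*1 = 141*√(199/4) + 9 = 141*(√199/2) + 9 = 141*√199/2 + 9 = 9 + 141*√199/2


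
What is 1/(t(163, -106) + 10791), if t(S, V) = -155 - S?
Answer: 1/10473 ≈ 9.5484e-5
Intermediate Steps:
1/(t(163, -106) + 10791) = 1/((-155 - 1*163) + 10791) = 1/((-155 - 163) + 10791) = 1/(-318 + 10791) = 1/10473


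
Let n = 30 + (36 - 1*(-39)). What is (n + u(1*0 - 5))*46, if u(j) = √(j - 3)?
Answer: 4830 + 92*I*√2 ≈ 4830.0 + 130.11*I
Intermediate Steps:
u(j) = √(-3 + j)
n = 105 (n = 30 + (36 + 39) = 30 + 75 = 105)
(n + u(1*0 - 5))*46 = (105 + √(-3 + (1*0 - 5)))*46 = (105 + √(-3 + (0 - 5)))*46 = (105 + √(-3 - 5))*46 = (105 + √(-8))*46 = (105 + 2*I*√2)*46 = 4830 + 92*I*√2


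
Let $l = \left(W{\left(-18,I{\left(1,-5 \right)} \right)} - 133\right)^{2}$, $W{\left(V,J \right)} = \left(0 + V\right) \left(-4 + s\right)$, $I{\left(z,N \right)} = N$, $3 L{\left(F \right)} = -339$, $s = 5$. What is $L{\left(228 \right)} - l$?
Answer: $-22914$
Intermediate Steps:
$L{\left(F \right)} = -113$ ($L{\left(F \right)} = \frac{1}{3} \left(-339\right) = -113$)
$W{\left(V,J \right)} = V$ ($W{\left(V,J \right)} = \left(0 + V\right) \left(-4 + 5\right) = V 1 = V$)
$l = 22801$ ($l = \left(-18 - 133\right)^{2} = \left(-151\right)^{2} = 22801$)
$L{\left(228 \right)} - l = -113 - 22801 = -22914$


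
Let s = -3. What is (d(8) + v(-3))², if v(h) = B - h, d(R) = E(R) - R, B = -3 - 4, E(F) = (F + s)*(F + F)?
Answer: 4624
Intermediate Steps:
E(F) = 2*F*(-3 + F) (E(F) = (F - 3)*(F + F) = (-3 + F)*(2*F) = 2*F*(-3 + F))
B = -7
d(R) = -R + 2*R*(-3 + R) (d(R) = 2*R*(-3 + R) - R = -R + 2*R*(-3 + R))
v(h) = -7 - h
(d(8) + v(-3))² = (8*(-7 + 2*8) + (-7 - 1*(-3)))² = (8*(-7 + 16) + (-7 + 3))² = (8*9 - 4)² = (72 - 4)² = 68² = 4624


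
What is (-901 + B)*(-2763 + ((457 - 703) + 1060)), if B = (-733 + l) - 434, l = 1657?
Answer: 801039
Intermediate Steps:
B = 490 (B = (-733 + 1657) - 434 = 924 - 434 = 490)
(-901 + B)*(-2763 + ((457 - 703) + 1060)) = (-901 + 490)*(-2763 + ((457 - 703) + 1060)) = -411*(-2763 + (-246 + 1060)) = -411*(-2763 + 814) = -411*(-1949) = 801039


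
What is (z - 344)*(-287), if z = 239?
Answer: 30135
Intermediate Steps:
(z - 344)*(-287) = (239 - 344)*(-287) = -105*(-287) = 30135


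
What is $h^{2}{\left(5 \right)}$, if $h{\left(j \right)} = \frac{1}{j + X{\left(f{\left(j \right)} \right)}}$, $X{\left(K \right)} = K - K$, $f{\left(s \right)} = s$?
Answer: $\frac{1}{25} \approx 0.04$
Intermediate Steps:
$X{\left(K \right)} = 0$
$h{\left(j \right)} = \frac{1}{j}$ ($h{\left(j \right)} = \frac{1}{j + 0} = \frac{1}{j}$)
$h^{2}{\left(5 \right)} = \left(\frac{1}{5}\right)^{2} = \frac{1}{25}$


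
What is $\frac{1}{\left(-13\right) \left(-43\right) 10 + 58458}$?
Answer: $\frac{1}{64048} \approx 1.5613 \cdot 10^{-5}$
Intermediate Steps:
$\frac{1}{\left(-13\right) \left(-43\right) 10 + 58458} = \frac{1}{559 \cdot 10 + 58458} = \frac{1}{5590 + 58458} = \frac{1}{64048}$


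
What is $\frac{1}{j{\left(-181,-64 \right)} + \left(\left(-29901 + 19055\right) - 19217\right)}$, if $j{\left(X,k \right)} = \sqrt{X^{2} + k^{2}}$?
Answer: $- \frac{30063}{903747112} - \frac{\sqrt{36857}}{903747112} \approx -3.3477 \cdot 10^{-5}$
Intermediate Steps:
$\frac{1}{j{\left(-181,-64 \right)} + \left(\left(-29901 + 19055\right) - 19217\right)} = \frac{1}{\sqrt{\left(-181\right)^{2} + \left(-64\right)^{2}} + \left(\left(-29901 + 19055\right) - 19217\right)} = \frac{1}{\sqrt{32761 + 4096} - 30063} = \frac{1}{\sqrt{36857} - 30063} = \frac{1}{-30063 + \sqrt{36857}}$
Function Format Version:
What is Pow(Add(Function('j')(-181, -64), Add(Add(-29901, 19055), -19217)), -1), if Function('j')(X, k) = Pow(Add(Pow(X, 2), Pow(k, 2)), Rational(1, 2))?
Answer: Add(Rational(-30063, 903747112), Mul(Rational(-1, 903747112), Pow(36857, Rational(1, 2)))) ≈ -3.3477e-5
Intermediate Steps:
Pow(Add(Function('j')(-181, -64), Add(Add(-29901, 19055), -19217)), -1) = Pow(Add(Pow(Add(Pow(-181, 2), Pow(-64, 2)), Rational(1, 2)), Add(Add(-29901, 19055), -19217)), -1) = Pow(Add(Pow(Add(32761, 4096), Rational(1, 2)), Add(-10846, -19217)), -1) = Pow(Add(Pow(36857, Rational(1, 2)), -30063), -1) = Pow(Add(-30063, Pow(36857, Rational(1, 2))), -1)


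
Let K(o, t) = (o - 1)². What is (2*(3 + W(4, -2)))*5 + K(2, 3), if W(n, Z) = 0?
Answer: 31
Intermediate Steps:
K(o, t) = (-1 + o)²
(2*(3 + W(4, -2)))*5 + K(2, 3) = (2*(3 + 0))*5 + (-1 + 2)² = (2*3)*5 + 1² = 6*5 + 1 = 30 + 1 = 31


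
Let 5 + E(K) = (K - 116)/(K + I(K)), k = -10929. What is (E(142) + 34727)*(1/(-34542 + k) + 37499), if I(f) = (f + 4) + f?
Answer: 12729112957457804/9776265 ≈ 1.3020e+9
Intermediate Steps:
I(f) = 4 + 2*f (I(f) = (4 + f) + f = 4 + 2*f)
E(K) = -5 + (-116 + K)/(4 + 3*K) (E(K) = -5 + (K - 116)/(K + (4 + 2*K)) = -5 + (-116 + K)/(4 + 3*K))
(E(142) + 34727)*(1/(-34542 + k) + 37499) = (2*(-68 - 7*142)/(4 + 3*142) + 34727)*(1/(-34542 - 10929) + 37499) = (2*(-68 - 994)/(4 + 426) + 34727)*(1/(-45471) + 37499) = (2*(-1062)/430 + 34727)*(-1/45471 + 37499) = (2*(1/430)*(-1062) + 34727)*(1705117028/45471) = (-1062/215 + 34727)*(1705117028/45471) = (7465243/215)*(1705117028/45471) = 12729112957457804/9776265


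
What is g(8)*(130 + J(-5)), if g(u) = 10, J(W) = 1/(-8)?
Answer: 5195/4 ≈ 1298.8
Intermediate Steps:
J(W) = -1/8
g(8)*(130 + J(-5)) = 10*(130 - 1/8) = 10*(1039/8) = 5195/4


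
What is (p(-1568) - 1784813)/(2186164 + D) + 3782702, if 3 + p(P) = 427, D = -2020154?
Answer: 627964574631/166010 ≈ 3.7827e+6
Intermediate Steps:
p(P) = 424 (p(P) = -3 + 427 = 424)
(p(-1568) - 1784813)/(2186164 + D) + 3782702 = (424 - 1784813)/(2186164 - 2020154) + 3782702 = -1784389/166010 + 3782702 = 627964574631/166010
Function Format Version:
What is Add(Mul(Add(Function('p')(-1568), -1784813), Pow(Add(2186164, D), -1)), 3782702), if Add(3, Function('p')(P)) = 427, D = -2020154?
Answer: Rational(627964574631, 166010) ≈ 3.7827e+6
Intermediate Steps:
Function('p')(P) = 424 (Function('p')(P) = Add(-3, 427) = 424)
Add(Mul(Add(Function('p')(-1568), -1784813), Pow(Add(2186164, D), -1)), 3782702) = Add(Mul(Add(424, -1784813), Pow(Add(2186164, -2020154), -1)), 3782702) = Add(Mul(-1784389, Pow(166010, -1)), 3782702) = Add(Mul(-1784389, Rational(1, 166010)), 3782702) = Add(Rational(-1784389, 166010), 3782702) = Rational(627964574631, 166010)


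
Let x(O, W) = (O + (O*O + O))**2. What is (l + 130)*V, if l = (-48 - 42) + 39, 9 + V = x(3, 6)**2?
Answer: 3998664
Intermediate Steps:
x(O, W) = (O**2 + 2*O)**2 (x(O, W) = (O + (O**2 + O))**2 = (O + (O + O**2))**2 = (O**2 + 2*O)**2)
V = 50616 (V = -9 + (3**2*(2 + 3)**2)**2 = -9 + (9*5**2)**2 = -9 + (9*25)**2 = -9 + 225**2 = -9 + 50625 = 50616)
l = -51 (l = -90 + 39 = -51)
(l + 130)*V = (-51 + 130)*50616 = 79*50616 = 3998664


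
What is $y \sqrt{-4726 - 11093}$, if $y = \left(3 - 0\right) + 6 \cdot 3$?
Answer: $21 i \sqrt{15819} \approx 2641.2 i$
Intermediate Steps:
$y = 21$ ($y = \left(3 + 0\right) + 18 = 3 + 18 = 21$)
$y \sqrt{-4726 - 11093} = 21 \sqrt{-4726 - 11093} = 21 \sqrt{-15819} = 21 i \sqrt{15819}$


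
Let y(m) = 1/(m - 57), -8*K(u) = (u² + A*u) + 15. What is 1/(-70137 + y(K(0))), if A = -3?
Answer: -471/33034535 ≈ -1.4258e-5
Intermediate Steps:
K(u) = -15/8 - u²/8 + 3*u/8 (K(u) = -((u² - 3*u) + 15)/8 = -(15 + u² - 3*u)/8 = -15/8 - u²/8 + 3*u/8)
y(m) = 1/(-57 + m)
1/(-70137 + y(K(0))) = 1/(-70137 + 1/(-57 + (-15/8 - ⅛*0² + (3/8)*0))) = 1/(-70137 + 1/(-57 + (-15/8 - ⅛*0 + 0))) = 1/(-70137 + 1/(-57 + (-15/8 + 0 + 0))) = 1/(-70137 + 1/(-57 - 15/8)) = 1/(-70137 + 1/(-471/8)) = 1/(-70137 - 8/471) = 1/(-33034535/471) = -471/33034535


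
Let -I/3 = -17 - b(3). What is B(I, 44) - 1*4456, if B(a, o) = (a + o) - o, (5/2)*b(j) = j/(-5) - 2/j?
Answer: -110163/25 ≈ -4406.5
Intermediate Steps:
b(j) = -4/(5*j) - 2*j/25 (b(j) = 2*(j/(-5) - 2/j)/5 = 2*(j*(-⅕) - 2/j)/5 = 2*(-j/5 - 2/j)/5 = 2*(-2/j - j/5)/5 = -4/(5*j) - 2*j/25)
I = 1237/25 (I = -3*(-17 - 2*(-10 - 1*3²)/(25*3)) = -3*(-17 - 2*(-10 - 1*9)/(25*3)) = -3*(-17 - 2*(-10 - 9)/(25*3)) = -3*(-17 - 2*(-19)/(25*3)) = -3*(-17 - 1*(-38/75)) = -3*(-17 + 38/75) = -3*(-1237/75) = 1237/25 ≈ 49.480)
B(a, o) = a
B(I, 44) - 1*4456 = 1237/25 - 1*4456 = 1237/25 - 4456 = -110163/25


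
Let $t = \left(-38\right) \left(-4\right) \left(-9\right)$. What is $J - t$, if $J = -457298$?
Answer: $-455930$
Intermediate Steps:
$t = -1368$ ($t = 152 \left(-9\right) = -1368$)
$J - t = -457298 - -1368 = -457298 + 1368 = -455930$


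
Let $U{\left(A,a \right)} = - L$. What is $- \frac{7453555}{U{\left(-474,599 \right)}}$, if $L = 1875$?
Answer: $\frac{1490711}{375} \approx 3975.2$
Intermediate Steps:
$U{\left(A,a \right)} = -1875$ ($U{\left(A,a \right)} = \left(-1\right) 1875 = -1875$)
$- \frac{7453555}{U{\left(-474,599 \right)}} = - \frac{7453555}{-1875} = \left(-7453555\right) \left(- \frac{1}{1875}\right) = \frac{1490711}{375}$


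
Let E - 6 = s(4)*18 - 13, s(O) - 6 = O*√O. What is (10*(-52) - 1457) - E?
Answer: -2222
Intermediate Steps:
s(O) = 6 + O^(3/2) (s(O) = 6 + O*√O = 6 + O^(3/2))
E = 245 (E = 6 + ((6 + 4^(3/2))*18 - 13) = 6 + ((6 + 8)*18 - 13) = 6 + (14*18 - 13) = 6 + (252 - 13) = 6 + 239 = 245)
(10*(-52) - 1457) - E = (10*(-52) - 1457) - 1*245 = (-520 - 1457) - 245 = -1977 - 245 = -2222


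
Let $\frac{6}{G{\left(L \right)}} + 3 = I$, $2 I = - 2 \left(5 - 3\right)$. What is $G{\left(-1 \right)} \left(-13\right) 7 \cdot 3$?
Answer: $\frac{1638}{5} \approx 327.6$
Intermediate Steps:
$I = -2$ ($I = \frac{\left(-2\right) \left(5 - 3\right)}{2} = \frac{\left(-2\right) 2}{2} = \frac{1}{2} \left(-4\right) = -2$)
$G{\left(L \right)} = - \frac{6}{5}$ ($G{\left(L \right)} = \frac{6}{-3 - 2} = \frac{6}{-5} = 6 \left(- \frac{1}{5}\right) = - \frac{6}{5}$)
$G{\left(-1 \right)} \left(-13\right) 7 \cdot 3 = \left(- \frac{6}{5}\right) \left(-13\right) 7 \cdot 3 = \frac{78}{5} \cdot 21 = \frac{1638}{5}$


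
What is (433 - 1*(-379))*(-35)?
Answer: -28420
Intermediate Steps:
(433 - 1*(-379))*(-35) = (433 + 379)*(-35) = 812*(-35) = -28420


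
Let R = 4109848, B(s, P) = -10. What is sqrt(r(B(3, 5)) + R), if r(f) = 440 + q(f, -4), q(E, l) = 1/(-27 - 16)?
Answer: sqrt(7599922469)/43 ≈ 2027.4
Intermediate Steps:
q(E, l) = -1/43 (q(E, l) = 1/(-43) = -1/43)
r(f) = 18919/43 (r(f) = 440 - 1/43 = 18919/43)
sqrt(r(B(3, 5)) + R) = sqrt(18919/43 + 4109848) = sqrt(176742383/43) = sqrt(7599922469)/43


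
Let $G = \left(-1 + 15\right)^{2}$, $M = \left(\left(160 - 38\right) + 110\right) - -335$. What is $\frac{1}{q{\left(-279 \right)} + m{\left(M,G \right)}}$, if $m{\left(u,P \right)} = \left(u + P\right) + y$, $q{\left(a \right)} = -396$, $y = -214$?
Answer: $\frac{1}{153} \approx 0.0065359$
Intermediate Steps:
$M = 567$ ($M = \left(122 + 110\right) + 335 = 232 + 335 = 567$)
$G = 196$ ($G = 14^{2} = 196$)
$m{\left(u,P \right)} = -214 + P + u$ ($m{\left(u,P \right)} = \left(u + P\right) - 214 = \left(P + u\right) - 214 = -214 + P + u$)
$\frac{1}{q{\left(-279 \right)} + m{\left(M,G \right)}} = \frac{1}{-396 + \left(-214 + 196 + 567\right)} = \frac{1}{-396 + 549} = \frac{1}{153}$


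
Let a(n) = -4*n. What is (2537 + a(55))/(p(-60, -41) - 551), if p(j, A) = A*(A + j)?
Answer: 2317/3590 ≈ 0.64540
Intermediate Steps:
(2537 + a(55))/(p(-60, -41) - 551) = (2537 - 4*55)/(-41*(-41 - 60) - 551) = (2537 - 220)/(-41*(-101) - 551) = 2317/(4141 - 551) = 2317/3590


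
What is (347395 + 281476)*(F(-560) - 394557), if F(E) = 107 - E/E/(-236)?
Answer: -58541726535329/236 ≈ -2.4806e+11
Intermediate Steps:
F(E) = 25253/236 (F(E) = 107 - (-1)/236 = 107 - 1*(-1/236) = 107 + 1/236 = 25253/236)
(347395 + 281476)*(F(-560) - 394557) = (347395 + 281476)*(25253/236 - 394557) = 628871*(-93090199/236) = -58541726535329/236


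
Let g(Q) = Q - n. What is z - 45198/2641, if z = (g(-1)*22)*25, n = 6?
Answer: -10213048/2641 ≈ -3867.1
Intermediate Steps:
g(Q) = -6 + Q (g(Q) = Q - 1*6 = Q - 6 = -6 + Q)
z = -3850 (z = ((-6 - 1)*22)*25 = -7*22*25 = -154*25 = -3850)
z - 45198/2641 = -3850 - 45198/2641 = -10213048/2641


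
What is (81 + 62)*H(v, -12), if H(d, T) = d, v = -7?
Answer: -1001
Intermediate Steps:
(81 + 62)*H(v, -12) = (81 + 62)*(-7) = 143*(-7) = -1001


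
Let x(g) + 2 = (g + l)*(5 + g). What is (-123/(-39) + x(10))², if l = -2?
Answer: 2480625/169 ≈ 14678.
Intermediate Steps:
x(g) = -2 + (-2 + g)*(5 + g) (x(g) = -2 + (g - 2)*(5 + g) = -2 + (-2 + g)*(5 + g))
(-123/(-39) + x(10))² = (-123/(-39) + (-12 + 10² + 3*10))² = (-123*(-1/39) + (-12 + 100 + 30))² = (41/13 + 118)² = (1575/13)² = 2480625/169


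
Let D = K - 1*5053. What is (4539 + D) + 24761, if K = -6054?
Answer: 18193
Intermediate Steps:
D = -11107 (D = -6054 - 1*5053 = -6054 - 5053 = -11107)
(4539 + D) + 24761 = (4539 - 11107) + 24761 = -6568 + 24761 = 18193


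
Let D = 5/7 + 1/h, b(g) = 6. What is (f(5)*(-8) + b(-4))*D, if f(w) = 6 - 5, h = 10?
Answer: -57/35 ≈ -1.6286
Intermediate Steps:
f(w) = 1
D = 57/70 (D = 5/7 + 1/10 = 5*(⅐) + 1*(⅒) = 5/7 + ⅒ = 57/70 ≈ 0.81429)
(f(5)*(-8) + b(-4))*D = (1*(-8) + 6)*(57/70) = (-8 + 6)*(57/70) = -2*57/70 = -57/35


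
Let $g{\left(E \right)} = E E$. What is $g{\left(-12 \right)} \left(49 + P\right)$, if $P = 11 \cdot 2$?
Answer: $10224$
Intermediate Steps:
$g{\left(E \right)} = E^{2}$
$P = 22$
$g{\left(-12 \right)} \left(49 + P\right) = \left(-12\right)^{2} \left(49 + 22\right) = 144 \cdot 71 = 10224$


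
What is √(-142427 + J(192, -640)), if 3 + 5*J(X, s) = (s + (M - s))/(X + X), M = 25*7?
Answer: 7*I*√167424990/240 ≈ 377.4*I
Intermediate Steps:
M = 175
J(X, s) = -⅗ + 35/(2*X) (J(X, s) = -⅗ + ((s + (175 - s))/(X + X))/5 = -⅗ + (175/((2*X)))/5 = -⅗ + (175*(1/(2*X)))/5 = -⅗ + (175/(2*X))/5 = -⅗ + 35/(2*X))
√(-142427 + J(192, -640)) = √(-142427 + (⅒)*(175 - 6*192)/192) = √(-142427 + (⅒)*(1/192)*(175 - 1152)) = √(-142427 + (⅒)*(1/192)*(-977)) = √(-142427 - 977/1920) = √(-273460817/1920) = 7*I*√167424990/240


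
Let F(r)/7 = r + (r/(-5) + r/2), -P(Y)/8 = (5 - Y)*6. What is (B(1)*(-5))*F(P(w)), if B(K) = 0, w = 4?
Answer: 0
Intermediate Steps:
P(Y) = -240 + 48*Y (P(Y) = -8*(5 - Y)*6 = -8*(30 - 6*Y) = -240 + 48*Y)
F(r) = 91*r/10 (F(r) = 7*(r + (r/(-5) + r/2)) = 7*(r + (r*(-⅕) + r*(½))) = 7*(r + (-r/5 + r/2)) = 7*(r + 3*r/10) = 7*(13*r/10) = 91*r/10)
(B(1)*(-5))*F(P(w)) = (0*(-5))*(91*(-240 + 48*4)/10) = 0*(91*(-240 + 192)/10) = 0*((91/10)*(-48)) = 0*(-2184/5) = 0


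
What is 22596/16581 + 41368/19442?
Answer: 187539040/53727967 ≈ 3.4905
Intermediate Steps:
22596/16581 + 41368/19442 = 22596*(1/16581) + 41368*(1/19442) = 7532/5527 + 20684/9721 = 187539040/53727967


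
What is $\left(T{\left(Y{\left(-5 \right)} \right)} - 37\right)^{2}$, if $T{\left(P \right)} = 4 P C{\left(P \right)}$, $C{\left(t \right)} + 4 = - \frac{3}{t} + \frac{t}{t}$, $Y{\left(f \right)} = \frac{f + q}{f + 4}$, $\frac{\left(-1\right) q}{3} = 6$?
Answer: $105625$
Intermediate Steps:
$q = -18$ ($q = \left(-3\right) 6 = -18$)
$Y{\left(f \right)} = \frac{-18 + f}{4 + f}$ ($Y{\left(f \right)} = \frac{f - 18}{f + 4} = \frac{-18 + f}{4 + f}$)
$C{\left(t \right)} = -3 - \frac{3}{t}$ ($C{\left(t \right)} = -4 - \left(\frac{3}{t} - \frac{t}{t}\right) = -4 + \left(- \frac{3}{t} + 1\right) = -4 + \left(1 - \frac{3}{t}\right) = -3 - \frac{3}{t}$)
$T{\left(P \right)} = 4 P \left(-3 - \frac{3}{P}\right)$
$\left(T{\left(Y{\left(-5 \right)} \right)} - 37\right)^{2} = \left(\left(-12 - 12 \frac{-18 - 5}{4 - 5}\right) - 37\right)^{2} = \left(\left(-12 - 12 \frac{1}{-1} \left(-23\right)\right) - 37\right)^{2} = \left(\left(-12 - 12 \left(\left(-1\right) \left(-23\right)\right)\right) - 37\right)^{2} = \left(\left(-12 - 276\right) - 37\right)^{2} = \left(-288 - 37\right)^{2} = \left(-325\right)^{2} = 105625$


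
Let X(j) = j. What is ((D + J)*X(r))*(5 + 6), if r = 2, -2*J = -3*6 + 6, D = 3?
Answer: 198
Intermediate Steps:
J = 6 (J = -(-3*6 + 6)/2 = -(-18 + 6)/2 = -½*(-12) = 6)
((D + J)*X(r))*(5 + 6) = ((3 + 6)*2)*(5 + 6) = (9*2)*11 = 18*11 = 198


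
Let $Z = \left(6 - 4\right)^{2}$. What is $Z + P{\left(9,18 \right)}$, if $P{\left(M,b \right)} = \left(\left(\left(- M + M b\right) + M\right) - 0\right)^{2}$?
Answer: $26248$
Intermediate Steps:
$Z = 4$ ($Z = 2^{2} = 4$)
$P{\left(M,b \right)} = M^{2} b^{2}$ ($P{\left(M,b \right)} = \left(M b + 0\right)^{2} = \left(M b\right)^{2} = M^{2} b^{2}$)
$Z + P{\left(9,18 \right)} = 4 + 9^{2} \cdot 18^{2} = 4 + 81 \cdot 324 = 4 + 26244 = 26248$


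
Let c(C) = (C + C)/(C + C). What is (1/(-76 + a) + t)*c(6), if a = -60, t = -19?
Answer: -2585/136 ≈ -19.007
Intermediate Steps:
c(C) = 1 (c(C) = (2*C)/((2*C)) = (2*C)*(1/(2*C)) = 1)
(1/(-76 + a) + t)*c(6) = (1/(-76 - 60) - 19)*1 = (1/(-136) - 19)*1 = (-1/136 - 19)*1 = -2585/136*1 = -2585/136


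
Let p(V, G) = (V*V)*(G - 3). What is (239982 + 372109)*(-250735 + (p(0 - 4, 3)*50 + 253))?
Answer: -153317777862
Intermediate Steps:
p(V, G) = V²*(-3 + G)
(239982 + 372109)*(-250735 + (p(0 - 4, 3)*50 + 253)) = (239982 + 372109)*(-250735 + (((0 - 4)²*(-3 + 3))*50 + 253)) = 612091*(-250735 + (((-4)²*0)*50 + 253)) = 612091*(-250735 + ((16*0)*50 + 253)) = 612091*(-250735 + (0*50 + 253)) = 612091*(-250735 + (0 + 253)) = 612091*(-250735 + 253) = 612091*(-250482) = -153317777862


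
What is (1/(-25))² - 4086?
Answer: -2553749/625 ≈ -4086.0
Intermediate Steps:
(1/(-25))² - 4086 = (-1/25)² - 4086 = 1/625 - 4086 = -2553749/625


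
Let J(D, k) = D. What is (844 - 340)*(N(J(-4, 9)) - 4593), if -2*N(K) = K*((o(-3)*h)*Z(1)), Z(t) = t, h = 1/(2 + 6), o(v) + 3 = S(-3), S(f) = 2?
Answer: -2314998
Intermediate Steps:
o(v) = -1 (o(v) = -3 + 2 = -1)
h = ⅛ (h = 1/8 = ⅛ ≈ 0.12500)
N(K) = K/16 (N(K) = -K*-1*⅛*1/2 = -K*(-⅛*1)/2 = -K*(-1)/(2*8) = -(-1)*K/16 = K/16)
(844 - 340)*(N(J(-4, 9)) - 4593) = (844 - 340)*((1/16)*(-4) - 4593) = 504*(-¼ - 4593) = 504*(-18373/4) = -2314998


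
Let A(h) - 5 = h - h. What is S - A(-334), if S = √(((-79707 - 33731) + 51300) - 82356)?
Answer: -5 + I*√144494 ≈ -5.0 + 380.12*I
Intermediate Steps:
A(h) = 5 (A(h) = 5 + (h - h) = 5 + 0 = 5)
S = I*√144494 (S = √((-113438 + 51300) - 82356) = √(-62138 - 82356) = √(-144494) = I*√144494 ≈ 380.12*I)
S - A(-334) = I*√144494 - 1*5 = I*√144494 - 5 = -5 + I*√144494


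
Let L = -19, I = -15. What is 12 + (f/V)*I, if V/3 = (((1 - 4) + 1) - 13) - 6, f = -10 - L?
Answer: 99/7 ≈ 14.143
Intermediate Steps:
f = 9 (f = -10 - 1*(-19) = -10 + 19 = 9)
V = -63 (V = 3*((((1 - 4) + 1) - 13) - 6) = 3*(((-3 + 1) - 13) - 6) = 3*((-2 - 13) - 6) = 3*(-15 - 6) = 3*(-21) = -63)
12 + (f/V)*I = 12 + (9/(-63))*(-15) = 12 + (9*(-1/63))*(-15) = 12 - ⅐*(-15) = 12 + 15/7 = 99/7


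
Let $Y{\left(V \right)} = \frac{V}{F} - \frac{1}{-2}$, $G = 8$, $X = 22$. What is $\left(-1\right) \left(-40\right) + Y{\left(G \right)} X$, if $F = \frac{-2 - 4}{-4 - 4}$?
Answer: $\frac{857}{3} \approx 285.67$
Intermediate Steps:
$F = \frac{3}{4}$ ($F = - \frac{6}{-8} = \left(-6\right) \left(- \frac{1}{8}\right) = \frac{3}{4} \approx 0.75$)
$Y{\left(V \right)} = \frac{1}{2} + \frac{4 V}{3}$ ($Y{\left(V \right)} = \frac{V}{\frac{3}{4}} - \frac{1}{-2} = V \frac{4}{3} - - \frac{1}{2} = \frac{4 V}{3} + \frac{1}{2} = \frac{1}{2} + \frac{4 V}{3}$)
$\left(-1\right) \left(-40\right) + Y{\left(G \right)} X = \left(-1\right) \left(-40\right) + \left(\frac{1}{2} + \frac{4}{3} \cdot 8\right) 22 = 40 + \left(\frac{1}{2} + \frac{32}{3}\right) 22 = 40 + \frac{67}{6} \cdot 22 = 40 + \frac{737}{3} = \frac{857}{3}$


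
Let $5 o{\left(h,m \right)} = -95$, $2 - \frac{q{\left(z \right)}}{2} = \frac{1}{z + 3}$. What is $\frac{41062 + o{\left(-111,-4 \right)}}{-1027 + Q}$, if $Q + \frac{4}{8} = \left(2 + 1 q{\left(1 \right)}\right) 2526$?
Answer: $\frac{27362}{8577} \approx 3.1902$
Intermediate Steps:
$q{\left(z \right)} = 4 - \frac{2}{3 + z}$ ($q{\left(z \right)} = 4 - \frac{2}{z + 3} = 4 - \frac{2}{3 + z}$)
$o{\left(h,m \right)} = -19$ ($o{\left(h,m \right)} = \frac{1}{5} \left(-95\right) = -19$)
$Q = \frac{27785}{2}$ ($Q = - \frac{1}{2} + \left(2 + 1 \frac{2 \left(5 + 2 \cdot 1\right)}{3 + 1}\right) 2526 = - \frac{1}{2} + \left(2 + 1 \frac{2 \left(5 + 2\right)}{4}\right) 2526 = - \frac{1}{2} + \left(2 + 1 \cdot 2 \cdot \frac{1}{4} \cdot 7\right) 2526 = - \frac{1}{2} + \left(2 + 1 \cdot \frac{7}{2}\right) 2526 = - \frac{1}{2} + \left(2 + \frac{7}{2}\right) 2526 = - \frac{1}{2} + \frac{11}{2} \cdot 2526 = - \frac{1}{2} + 13893 = \frac{27785}{2} \approx 13893.0$)
$\frac{41062 + o{\left(-111,-4 \right)}}{-1027 + Q} = \frac{41062 - 19}{-1027 + \frac{27785}{2}} = \frac{41043}{\frac{25731}{2}} = 41043 \cdot \frac{2}{25731} = \frac{27362}{8577}$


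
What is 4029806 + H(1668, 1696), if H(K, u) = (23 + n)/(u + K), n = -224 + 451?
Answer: 6778133817/1682 ≈ 4.0298e+6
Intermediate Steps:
n = 227
H(K, u) = 250/(K + u) (H(K, u) = (23 + 227)/(u + K) = 250/(K + u))
4029806 + H(1668, 1696) = 4029806 + 250/(1668 + 1696) = 4029806 + 250/3364 = 4029806 + 250*(1/3364) = 4029806 + 125/1682 = 6778133817/1682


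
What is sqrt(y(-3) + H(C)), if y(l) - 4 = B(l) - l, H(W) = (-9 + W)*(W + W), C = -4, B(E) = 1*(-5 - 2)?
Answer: 2*sqrt(26) ≈ 10.198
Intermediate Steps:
B(E) = -7 (B(E) = 1*(-7) = -7)
H(W) = 2*W*(-9 + W) (H(W) = (-9 + W)*(2*W) = 2*W*(-9 + W))
y(l) = -3 - l (y(l) = 4 + (-7 - l) = -3 - l)
sqrt(y(-3) + H(C)) = sqrt((-3 - 1*(-3)) + 2*(-4)*(-9 - 4)) = sqrt((-3 + 3) + 2*(-4)*(-13)) = sqrt(0 + 104) = sqrt(104) = 2*sqrt(26)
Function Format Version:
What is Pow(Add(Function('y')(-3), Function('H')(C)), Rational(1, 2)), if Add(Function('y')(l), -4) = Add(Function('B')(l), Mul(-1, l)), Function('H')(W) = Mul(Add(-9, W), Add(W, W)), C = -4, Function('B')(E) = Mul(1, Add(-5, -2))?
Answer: Mul(2, Pow(26, Rational(1, 2))) ≈ 10.198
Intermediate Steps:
Function('B')(E) = -7 (Function('B')(E) = Mul(1, -7) = -7)
Function('H')(W) = Mul(2, W, Add(-9, W)) (Function('H')(W) = Mul(Add(-9, W), Mul(2, W)) = Mul(2, W, Add(-9, W)))
Function('y')(l) = Add(-3, Mul(-1, l)) (Function('y')(l) = Add(4, Add(-7, Mul(-1, l))) = Add(-3, Mul(-1, l)))
Pow(Add(Function('y')(-3), Function('H')(C)), Rational(1, 2)) = Pow(Add(Add(-3, Mul(-1, -3)), Mul(2, -4, Add(-9, -4))), Rational(1, 2)) = Pow(Add(Add(-3, 3), Mul(2, -4, -13)), Rational(1, 2)) = Pow(Add(0, 104), Rational(1, 2)) = Pow(104, Rational(1, 2)) = Mul(2, Pow(26, Rational(1, 2)))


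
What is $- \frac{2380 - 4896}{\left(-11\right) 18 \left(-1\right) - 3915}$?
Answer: $- \frac{2516}{3717} \approx -0.67689$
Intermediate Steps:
$- \frac{2380 - 4896}{\left(-11\right) 18 \left(-1\right) - 3915} = - \frac{-2516}{\left(-198\right) \left(-1\right) - 3915} = - \frac{-2516}{198 - 3915} = - \frac{-2516}{-3717} = - \frac{\left(-2516\right) \left(-1\right)}{3717} = \left(-1\right) \frac{2516}{3717} = - \frac{2516}{3717}$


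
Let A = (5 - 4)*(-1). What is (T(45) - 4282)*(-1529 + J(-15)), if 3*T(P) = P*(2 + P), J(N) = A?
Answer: 5472810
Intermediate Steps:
A = -1 (A = 1*(-1) = -1)
J(N) = -1
T(P) = P*(2 + P)/3 (T(P) = (P*(2 + P))/3 = P*(2 + P)/3)
(T(45) - 4282)*(-1529 + J(-15)) = ((1/3)*45*(2 + 45) - 4282)*(-1529 - 1) = ((1/3)*45*47 - 4282)*(-1530) = (705 - 4282)*(-1530) = -3577*(-1530) = 5472810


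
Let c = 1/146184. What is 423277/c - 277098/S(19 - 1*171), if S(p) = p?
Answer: 4702600836117/76 ≈ 6.1876e+10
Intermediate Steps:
c = 1/146184 ≈ 6.8407e-6
423277/c - 277098/S(19 - 1*171) = 423277/(1/146184) - 277098/(19 - 1*171) = 423277*146184 - 277098/(19 - 171) = 61876324968 - 277098/(-152) = 61876324968 - 277098*(-1/152) = 61876324968 + 138549/76 = 4702600836117/76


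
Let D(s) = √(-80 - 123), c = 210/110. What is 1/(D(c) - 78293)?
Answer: -78293/6129794052 - I*√203/6129794052 ≈ -1.2773e-5 - 2.3244e-9*I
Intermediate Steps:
c = 21/11 (c = 210*(1/110) = 21/11 ≈ 1.9091)
D(s) = I*√203 (D(s) = √(-203) = I*√203)
1/(D(c) - 78293) = 1/(I*√203 - 78293) = 1/(-78293 + I*√203)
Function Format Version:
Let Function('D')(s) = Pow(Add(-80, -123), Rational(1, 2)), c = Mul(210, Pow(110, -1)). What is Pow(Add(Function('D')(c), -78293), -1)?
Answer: Add(Rational(-78293, 6129794052), Mul(Rational(-1, 6129794052), I, Pow(203, Rational(1, 2)))) ≈ Add(-1.2773e-5, Mul(-2.3244e-9, I))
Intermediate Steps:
c = Rational(21, 11) (c = Mul(210, Rational(1, 110)) = Rational(21, 11) ≈ 1.9091)
Function('D')(s) = Mul(I, Pow(203, Rational(1, 2))) (Function('D')(s) = Pow(-203, Rational(1, 2)) = Mul(I, Pow(203, Rational(1, 2))))
Pow(Add(Function('D')(c), -78293), -1) = Pow(Add(Mul(I, Pow(203, Rational(1, 2))), -78293), -1) = Pow(Add(-78293, Mul(I, Pow(203, Rational(1, 2)))), -1)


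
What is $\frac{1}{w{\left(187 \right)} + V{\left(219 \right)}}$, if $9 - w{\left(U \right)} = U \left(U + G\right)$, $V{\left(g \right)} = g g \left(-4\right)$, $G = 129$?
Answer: $- \frac{1}{250927} \approx -3.9852 \cdot 10^{-6}$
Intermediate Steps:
$V{\left(g \right)} = - 4 g^{2}$ ($V{\left(g \right)} = g^{2} \left(-4\right) = - 4 g^{2}$)
$w{\left(U \right)} = 9 - U \left(129 + U\right)$ ($w{\left(U \right)} = 9 - U \left(U + 129\right) = 9 - U \left(129 + U\right)$)
$\frac{1}{w{\left(187 \right)} + V{\left(219 \right)}} = \frac{1}{\left(9 - 187^{2} - 24123\right) - 4 \cdot 219^{2}} = \frac{1}{\left(9 - 34969 - 24123\right) - 191844} = \frac{1}{-59083 - 191844} = \frac{1}{-250927} = - \frac{1}{250927}$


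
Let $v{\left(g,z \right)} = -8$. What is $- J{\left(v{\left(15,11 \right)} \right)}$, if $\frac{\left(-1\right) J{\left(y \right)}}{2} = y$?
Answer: $-16$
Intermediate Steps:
$J{\left(y \right)} = - 2 y$
$- J{\left(v{\left(15,11 \right)} \right)} = - \left(-2\right) \left(-8\right) = \left(-1\right) 16 = -16$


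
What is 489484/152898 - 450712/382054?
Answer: 29524089190/14603823123 ≈ 2.0217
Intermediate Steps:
489484/152898 - 450712/382054 = 489484*(1/152898) - 450712*1/382054 = 244742/76449 - 225356/191027 = 29524089190/14603823123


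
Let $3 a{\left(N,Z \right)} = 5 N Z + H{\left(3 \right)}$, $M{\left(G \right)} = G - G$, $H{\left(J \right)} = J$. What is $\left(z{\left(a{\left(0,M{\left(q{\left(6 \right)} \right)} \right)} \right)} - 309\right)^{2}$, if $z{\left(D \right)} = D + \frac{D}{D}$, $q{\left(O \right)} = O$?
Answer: $94249$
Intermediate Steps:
$M{\left(G \right)} = 0$
$a{\left(N,Z \right)} = 1 + \frac{5 N Z}{3}$ ($a{\left(N,Z \right)} = \frac{5 N Z + 3}{3} = \frac{3 + 5 N Z}{3} = 1 + \frac{5 N Z}{3}$)
$z{\left(D \right)} = 1 + D$ ($z{\left(D \right)} = D + 1 = 1 + D$)
$\left(z{\left(a{\left(0,M{\left(q{\left(6 \right)} \right)} \right)} \right)} - 309\right)^{2} = \left(\left(1 + \left(1 + \frac{5}{3} \cdot 0 \cdot 0\right)\right) - 309\right)^{2} = \left(\left(1 + \left(1 + 0\right)\right) - 309\right)^{2} = \left(\left(1 + 1\right) - 309\right)^{2} = \left(2 - 309\right)^{2} = \left(-307\right)^{2} = 94249$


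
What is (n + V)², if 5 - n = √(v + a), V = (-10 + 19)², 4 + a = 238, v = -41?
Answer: (86 - √193)² ≈ 5199.5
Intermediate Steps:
a = 234 (a = -4 + 238 = 234)
V = 81 (V = 9² = 81)
n = 5 - √193 (n = 5 - √(-41 + 234) = 5 - √193 ≈ -8.8924)
(n + V)² = ((5 - √193) + 81)² = (86 - √193)²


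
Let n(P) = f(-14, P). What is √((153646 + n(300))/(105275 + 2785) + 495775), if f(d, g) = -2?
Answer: 2*√90455675493135/27015 ≈ 704.11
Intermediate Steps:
n(P) = -2
√((153646 + n(300))/(105275 + 2785) + 495775) = √((153646 - 2)/(105275 + 2785) + 495775) = √(153644/108060 + 495775) = √(153644*(1/108060) + 495775) = √(38411/27015 + 495775) = √(13393400036/27015) = 2*√90455675493135/27015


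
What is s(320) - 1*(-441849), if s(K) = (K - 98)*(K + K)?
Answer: 583929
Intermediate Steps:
s(K) = 2*K*(-98 + K) (s(K) = (-98 + K)*(2*K) = 2*K*(-98 + K))
s(320) - 1*(-441849) = 2*320*(-98 + 320) - 1*(-441849) = 2*320*222 + 441849 = 142080 + 441849 = 583929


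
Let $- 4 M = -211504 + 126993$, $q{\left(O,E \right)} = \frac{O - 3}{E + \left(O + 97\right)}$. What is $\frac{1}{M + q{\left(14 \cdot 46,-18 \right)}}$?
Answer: $\frac{2892}{61104017} \approx 4.7329 \cdot 10^{-5}$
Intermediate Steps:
$q{\left(O,E \right)} = \frac{-3 + O}{97 + E + O}$ ($q{\left(O,E \right)} = \frac{-3 + O}{E + \left(97 + O\right)} = \frac{-3 + O}{97 + E + O}$)
$M = \frac{84511}{4}$ ($M = - \frac{-211504 + 126993}{4} = \left(- \frac{1}{4}\right) \left(-84511\right) = \frac{84511}{4} \approx 21128.0$)
$\frac{1}{M + q{\left(14 \cdot 46,-18 \right)}} = \frac{1}{\frac{84511}{4} + \frac{-3 + 14 \cdot 46}{97 - 18 + 14 \cdot 46}} = \frac{1}{\frac{84511}{4} + \frac{-3 + 644}{97 - 18 + 644}} = \frac{1}{\frac{84511}{4} + \frac{1}{723} \cdot 641} = \frac{1}{\frac{84511}{4} + \frac{641}{723}} = \frac{1}{\frac{61104017}{2892}} = \frac{2892}{61104017}$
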